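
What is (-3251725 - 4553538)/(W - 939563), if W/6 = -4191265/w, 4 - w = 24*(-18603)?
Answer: 1742431301594/209758738789 ≈ 8.3068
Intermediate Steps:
w = 446476 (w = 4 - 24*(-18603) = 4 - 1*(-446472) = 4 + 446472 = 446476)
W = -12573795/223238 (W = 6*(-4191265/446476) = -12573795/223238 ≈ -56.325)
(-3251725 - 4553538)/(W - 939563) = (-3251725 - 4553538)/(-12573795/223238 - 939563) = -7805263/(-209758738789/223238) = -7805263*(-223238/209758738789) = 1742431301594/209758738789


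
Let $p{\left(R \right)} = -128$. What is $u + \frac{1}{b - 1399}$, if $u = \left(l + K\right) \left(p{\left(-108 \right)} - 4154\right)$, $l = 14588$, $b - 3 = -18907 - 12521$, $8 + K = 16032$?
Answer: $- \frac{4302589089217}{32824} \approx -1.3108 \cdot 10^{8}$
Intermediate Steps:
$K = 16024$ ($K = -8 + 16032 = 16024$)
$b = -31425$ ($b = 3 - 31428 = -31425$)
$u = -131080584$ ($u = \left(14588 + 16024\right) \left(-128 - 4154\right) = 30612 \left(-4282\right) = -131080584$)
$u + \frac{1}{b - 1399} = -131080584 + \frac{1}{-31425 - 1399} = -131080584 + \frac{1}{-32824} = -131080584 - \frac{1}{32824} = - \frac{4302589089217}{32824}$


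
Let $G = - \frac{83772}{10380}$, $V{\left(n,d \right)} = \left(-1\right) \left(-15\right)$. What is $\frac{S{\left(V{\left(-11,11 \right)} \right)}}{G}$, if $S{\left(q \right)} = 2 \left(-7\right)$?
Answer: $\frac{12110}{6981} \approx 1.7347$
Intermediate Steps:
$V{\left(n,d \right)} = 15$
$G = - \frac{6981}{865}$ ($G = \left(-83772\right) \frac{1}{10380} = - \frac{6981}{865} \approx -8.0705$)
$S{\left(q \right)} = -14$
$\frac{S{\left(V{\left(-11,11 \right)} \right)}}{G} = - \frac{14}{- \frac{6981}{865}} = \left(-14\right) \left(- \frac{865}{6981}\right) = \frac{12110}{6981}$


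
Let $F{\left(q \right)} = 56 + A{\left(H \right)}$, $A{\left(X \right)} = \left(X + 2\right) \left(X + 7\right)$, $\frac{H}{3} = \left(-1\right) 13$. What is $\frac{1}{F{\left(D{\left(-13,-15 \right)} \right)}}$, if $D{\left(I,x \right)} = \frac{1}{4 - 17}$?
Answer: $\frac{1}{1240} \approx 0.00080645$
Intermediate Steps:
$D{\left(I,x \right)} = - \frac{1}{13}$ ($D{\left(I,x \right)} = \frac{1}{-13} = - \frac{1}{13}$)
$H = -39$ ($H = 3 \left(\left(-1\right) 13\right) = 3 \left(-13\right) = -39$)
$A{\left(X \right)} = \left(2 + X\right) \left(7 + X\right)$
$F{\left(q \right)} = 1240$ ($F{\left(q \right)} = 56 + \left(14 + \left(-39\right)^{2} + 9 \left(-39\right)\right) = 56 + \left(14 + 1521 - 351\right) = 56 + 1184 = 1240$)
$\frac{1}{F{\left(D{\left(-13,-15 \right)} \right)}} = \frac{1}{1240}$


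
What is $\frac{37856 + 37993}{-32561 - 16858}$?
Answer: $- \frac{25283}{16473} \approx -1.5348$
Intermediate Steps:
$\frac{37856 + 37993}{-32561 - 16858} = \frac{75849}{-49419} = 75849 \left(- \frac{1}{49419}\right) = - \frac{25283}{16473}$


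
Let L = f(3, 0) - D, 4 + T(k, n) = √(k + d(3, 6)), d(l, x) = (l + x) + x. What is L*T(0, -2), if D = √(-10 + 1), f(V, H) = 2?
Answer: -(2 - 3*I)*(4 - √15) ≈ -0.25403 + 0.38105*I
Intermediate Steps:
d(l, x) = l + 2*x
D = 3*I (D = √(-9) = 3*I ≈ 3.0*I)
T(k, n) = -4 + √(15 + k) (T(k, n) = -4 + √(k + (3 + 2*6)) = -4 + √(k + (3 + 12)) = -4 + √(k + 15) = -4 + √(15 + k))
L = 2 - 3*I ≈ 2.0 - 3.0*I
L*T(0, -2) = (2 - 3*I)*(-4 + √(15 + 0)) = (2 - 3*I)*(-4 + √15) = (-4 + √15)*(2 - 3*I)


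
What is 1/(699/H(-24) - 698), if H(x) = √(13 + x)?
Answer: -7678/5847845 + 699*I*√11/5847845 ≈ -0.001313 + 0.00039644*I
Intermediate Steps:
1/(699/H(-24) - 698) = 1/(699/(√(13 - 24)) - 698) = 1/(699/(√(-11)) - 698) = 1/(699/((I*√11)) - 698) = 1/(699*(-I*√11/11) - 698) = 1/(-699*I*√11/11 - 698) = 1/(-698 - 699*I*√11/11)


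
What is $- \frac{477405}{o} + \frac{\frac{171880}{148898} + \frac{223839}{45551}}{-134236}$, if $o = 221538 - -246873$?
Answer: $- \frac{6585944595248259757}{6461583074106032588} \approx -1.0192$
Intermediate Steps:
$o = 468411$ ($o = 221538 + 246873 = 468411$)
$- \frac{477405}{o} + \frac{\frac{171880}{148898} + \frac{223839}{45551}}{-134236} = - \frac{477405}{468411} + \frac{\frac{171880}{148898} + \frac{223839}{45551}}{-134236} = \left(-477405\right) \frac{1}{468411} + \left(171880 \cdot \frac{1}{148898} + 223839 \cdot \frac{1}{45551}\right) \left(- \frac{1}{134236}\right) = - \frac{159135}{156137} + \left(\frac{85940}{74449} + \frac{20349}{4141}\right) \left(- \frac{1}{134236}\right) = - \frac{159135}{156137} + \frac{1870840241}{308293309} \left(- \frac{1}{134236}\right) = - \frac{159135}{156137} - \frac{1870840241}{41384060626924} = - \frac{6585944595248259757}{6461583074106032588}$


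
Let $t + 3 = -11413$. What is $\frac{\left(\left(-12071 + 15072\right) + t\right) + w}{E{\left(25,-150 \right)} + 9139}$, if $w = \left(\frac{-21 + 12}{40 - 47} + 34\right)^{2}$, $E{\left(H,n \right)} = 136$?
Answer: $- \frac{351326}{454475} \approx -0.77304$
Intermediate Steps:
$t = -11416$ ($t = -3 - 11413 = -11416$)
$w = \frac{61009}{49}$ ($w = \left(- \frac{9}{-7} + 34\right)^{2} = \left(\left(-9\right) \left(- \frac{1}{7}\right) + 34\right)^{2} = \left(\frac{9}{7} + 34\right)^{2} = \left(\frac{247}{7}\right)^{2} = \frac{61009}{49} \approx 1245.1$)
$\frac{\left(\left(-12071 + 15072\right) + t\right) + w}{E{\left(25,-150 \right)} + 9139} = \frac{\left(\left(-12071 + 15072\right) - 11416\right) + \frac{61009}{49}}{136 + 9139} = \frac{\left(3001 - 11416\right) + \frac{61009}{49}}{9275} = \left(-8415 + \frac{61009}{49}\right) \frac{1}{9275} = \left(- \frac{351326}{49}\right) \frac{1}{9275} = - \frac{351326}{454475}$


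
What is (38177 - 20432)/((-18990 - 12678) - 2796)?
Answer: -5915/11488 ≈ -0.51488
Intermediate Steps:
(38177 - 20432)/((-18990 - 12678) - 2796) = 17745/(-31668 - 2796) = 17745/(-34464) = 17745*(-1/34464) = -5915/11488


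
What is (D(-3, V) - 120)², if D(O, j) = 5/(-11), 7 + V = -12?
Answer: 1755625/121 ≈ 14509.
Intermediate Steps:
V = -19 (V = -7 - 12 = -19)
D(O, j) = -5/11 (D(O, j) = 5*(-1/11) = -5/11)
(D(-3, V) - 120)² = (-5/11 - 120)² = (-1325/11)² = 1755625/121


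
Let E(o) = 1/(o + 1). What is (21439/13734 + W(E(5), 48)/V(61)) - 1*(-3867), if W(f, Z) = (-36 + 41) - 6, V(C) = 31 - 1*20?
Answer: 584425253/151074 ≈ 3868.5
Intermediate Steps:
V(C) = 11 (V(C) = 31 - 20 = 11)
E(o) = 1/(1 + o)
W(f, Z) = -1 (W(f, Z) = 5 - 6 = -1)
(21439/13734 + W(E(5), 48)/V(61)) - 1*(-3867) = (21439/13734 - 1/11) - 1*(-3867) = (21439*(1/13734) - 1*1/11) + 3867 = (21439/13734 - 1/11) + 3867 = 222095/151074 + 3867 = 584425253/151074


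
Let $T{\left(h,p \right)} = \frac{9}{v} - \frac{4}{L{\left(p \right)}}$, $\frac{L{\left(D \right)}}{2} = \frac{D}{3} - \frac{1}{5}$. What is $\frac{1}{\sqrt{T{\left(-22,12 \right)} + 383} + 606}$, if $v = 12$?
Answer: $\frac{46056}{27880811} - \frac{10 \sqrt{22135}}{27880811} \approx 0.0015985$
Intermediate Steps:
$L{\left(D \right)} = - \frac{2}{5} + \frac{2 D}{3}$ ($L{\left(D \right)} = 2 \left(\frac{D}{3} - \frac{1}{5}\right) = 2 \left(- \frac{1}{5} + \frac{D}{3}\right) = - \frac{2}{5} + \frac{2 D}{3}$)
$T{\left(h,p \right)} = \frac{3}{4} - \frac{4}{- \frac{2}{5} + \frac{2 p}{3}}$ ($T{\left(h,p \right)} = \frac{9}{12} - \frac{4}{- \frac{2}{5} + \frac{2 p}{3}} = 9 \cdot \frac{1}{12} - \frac{4}{- \frac{2}{5} + \frac{2 p}{3}} = \frac{3}{4} - \frac{4}{- \frac{2}{5} + \frac{2 p}{3}}$)
$\frac{1}{\sqrt{T{\left(-22,12 \right)} + 383} + 606} = \frac{1}{\sqrt{\frac{3 \left(-43 + 5 \cdot 12\right)}{4 \left(-3 + 5 \cdot 12\right)} + 383} + 606} = \frac{1}{\sqrt{\frac{3 \left(-43 + 60\right)}{4 \left(-3 + 60\right)} + 383} + 606} = \frac{1}{\sqrt{\frac{3}{4} \cdot \frac{1}{57} \cdot 17 + 383} + 606} = \frac{1}{\sqrt{\frac{17}{76} + 383} + 606} = \frac{1}{\sqrt{\frac{29125}{76}} + 606} = \frac{1}{\frac{5 \sqrt{22135}}{38} + 606} = \frac{1}{606 + \frac{5 \sqrt{22135}}{38}}$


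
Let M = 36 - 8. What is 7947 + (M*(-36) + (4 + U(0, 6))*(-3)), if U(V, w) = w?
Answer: 6909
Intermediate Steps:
M = 28
7947 + (M*(-36) + (4 + U(0, 6))*(-3)) = 7947 + (28*(-36) + (4 + 6)*(-3)) = 7947 + (-1008 + 10*(-3)) = 7947 + (-1008 - 30) = 7947 - 1038 = 6909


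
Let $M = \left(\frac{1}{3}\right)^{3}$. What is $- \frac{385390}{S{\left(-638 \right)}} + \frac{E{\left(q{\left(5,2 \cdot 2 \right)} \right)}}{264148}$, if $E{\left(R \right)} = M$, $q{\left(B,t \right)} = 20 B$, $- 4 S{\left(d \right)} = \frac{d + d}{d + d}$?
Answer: $\frac{10994399753761}{7131996} \approx 1.5416 \cdot 10^{6}$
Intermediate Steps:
$S{\left(d \right)} = - \frac{1}{4}$ ($S{\left(d \right)} = - \frac{\left(d + d\right) \frac{1}{d + d}}{4} = - \frac{2 d \frac{1}{2 d}}{4} = \left(- \frac{1}{4}\right) 1 = - \frac{1}{4}$)
$M = \frac{1}{27}$ ($M = \left(\frac{1}{3}\right)^{3} = \frac{1}{27} \approx 0.037037$)
$E{\left(R \right)} = \frac{1}{27}$
$- \frac{385390}{S{\left(-638 \right)}} + \frac{E{\left(q{\left(5,2 \cdot 2 \right)} \right)}}{264148} = - \frac{385390}{- \frac{1}{4}} + \frac{1}{27 \cdot 264148} = \left(-385390\right) \left(-4\right) + \frac{1}{27} \cdot \frac{1}{264148} = 1541560 + \frac{1}{7131996} = \frac{10994399753761}{7131996}$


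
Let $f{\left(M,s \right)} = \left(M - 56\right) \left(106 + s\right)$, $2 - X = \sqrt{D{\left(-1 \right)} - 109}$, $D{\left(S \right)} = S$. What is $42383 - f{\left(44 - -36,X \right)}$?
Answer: $39791 + 24 i \sqrt{110} \approx 39791.0 + 251.71 i$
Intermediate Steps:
$X = 2 - i \sqrt{110}$ ($X = 2 - \sqrt{-1 - 109} = 2 - \sqrt{-110} = 2 - i \sqrt{110} \approx 2.0 - 10.488 i$)
$f{\left(M,s \right)} = \left(-56 + M\right) \left(106 + s\right)$
$42383 - f{\left(44 - -36,X \right)} = 42383 - \left(-5936 - 56 \left(2 - i \sqrt{110}\right) + 106 \left(44 - -36\right) + \left(44 - -36\right) \left(2 - i \sqrt{110}\right)\right) = 42383 - \left(-5936 - \left(112 - 56 i \sqrt{110}\right) + 106 \left(44 + 36\right) + \left(44 + 36\right) \left(2 - i \sqrt{110}\right)\right) = 42383 - \left(-5936 - \left(112 - 56 i \sqrt{110}\right) + 106 \cdot 80 + 80 \left(2 - i \sqrt{110}\right)\right) = 42383 - \left(-5936 - \left(112 - 56 i \sqrt{110}\right) + 8480 + \left(160 - 80 i \sqrt{110}\right)\right) = 42383 - \left(2592 - 24 i \sqrt{110}\right) = 39791 + 24 i \sqrt{110}$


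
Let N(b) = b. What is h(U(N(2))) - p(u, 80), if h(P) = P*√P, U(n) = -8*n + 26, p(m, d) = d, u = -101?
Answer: -80 + 10*√10 ≈ -48.377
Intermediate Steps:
U(n) = 26 - 8*n
h(P) = P^(3/2)
h(U(N(2))) - p(u, 80) = (26 - 8*2)^(3/2) - 1*80 = (26 - 16)^(3/2) - 80 = 10^(3/2) - 80 = 10*√10 - 80 = -80 + 10*√10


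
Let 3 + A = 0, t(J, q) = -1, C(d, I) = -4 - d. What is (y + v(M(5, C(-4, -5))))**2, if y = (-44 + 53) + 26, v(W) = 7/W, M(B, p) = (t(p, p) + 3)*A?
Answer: 41209/36 ≈ 1144.7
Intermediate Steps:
A = -3 (A = -3 + 0 = -3)
M(B, p) = -6 (M(B, p) = (-1 + 3)*(-3) = 2*(-3) = -6)
y = 35 (y = 9 + 26 = 35)
(y + v(M(5, C(-4, -5))))**2 = (35 + 7/(-6))**2 = (35 + 7*(-1/6))**2 = (35 - 7/6)**2 = (203/6)**2 = 41209/36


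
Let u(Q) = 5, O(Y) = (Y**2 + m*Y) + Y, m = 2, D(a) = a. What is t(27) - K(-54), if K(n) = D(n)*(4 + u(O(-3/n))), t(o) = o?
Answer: 513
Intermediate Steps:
O(Y) = Y**2 + 3*Y (O(Y) = (Y**2 + 2*Y) + Y = Y**2 + 3*Y)
K(n) = 9*n (K(n) = n*(4 + 5) = n*9 = 9*n)
t(27) - K(-54) = 27 - 9*(-54) = 27 - 1*(-486) = 27 + 486 = 513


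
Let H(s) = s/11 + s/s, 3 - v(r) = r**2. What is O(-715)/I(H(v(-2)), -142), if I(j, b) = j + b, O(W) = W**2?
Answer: -5623475/1552 ≈ -3623.4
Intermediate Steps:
v(r) = 3 - r**2
H(s) = 1 + s/11 (H(s) = s*(1/11) + 1 = s/11 + 1 = 1 + s/11)
I(j, b) = b + j
O(-715)/I(H(v(-2)), -142) = (-715)**2/(-142 + (1 + (3 - 1*(-2)**2)/11)) = 511225/(-142 + (1 + (3 - 1*4)/11)) = 511225/(-142 + (1 + (3 - 4)/11)) = 511225/(-142 + (1 + (1/11)*(-1))) = 511225/(-142 + (1 - 1/11)) = 511225/(-142 + 10/11) = 511225/(-1552/11) = 511225*(-11/1552) = -5623475/1552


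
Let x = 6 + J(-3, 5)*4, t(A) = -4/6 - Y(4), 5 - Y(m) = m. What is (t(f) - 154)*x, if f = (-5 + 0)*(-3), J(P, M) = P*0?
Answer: -934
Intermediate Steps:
Y(m) = 5 - m
J(P, M) = 0
f = 15 (f = -5*(-3) = 15)
t(A) = -5/3 (t(A) = -4/6 - (5 - 1*4) = -4*⅙ - (5 - 4) = -⅔ - 1*1 = -⅔ - 1 = -5/3)
x = 6 (x = 6 + 0*4 = 6 + 0 = 6)
(t(f) - 154)*x = (-5/3 - 154)*6 = -467/3*6 = -934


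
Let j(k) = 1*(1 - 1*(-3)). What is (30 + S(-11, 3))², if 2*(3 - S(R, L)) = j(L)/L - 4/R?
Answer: 1125721/1089 ≈ 1033.7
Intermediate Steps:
j(k) = 4 (j(k) = 1*(1 + 3) = 1*4 = 4)
S(R, L) = 3 - 2/L + 2/R (S(R, L) = 3 - (4/L - 4/R)/2 = 3 - (-4/R + 4/L)/2 = 3 + (-2/L + 2/R) = 3 - 2/L + 2/R)
(30 + S(-11, 3))² = (30 + (3 - 2/3 + 2/(-11)))² = (30 + (3 - 2*⅓ + 2*(-1/11)))² = (30 + (3 - ⅔ - 2/11))² = (30 + 71/33)² = (1061/33)² = 1125721/1089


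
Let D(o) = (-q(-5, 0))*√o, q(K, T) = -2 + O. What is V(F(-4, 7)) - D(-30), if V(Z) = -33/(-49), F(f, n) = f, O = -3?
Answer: 33/49 - 5*I*√30 ≈ 0.67347 - 27.386*I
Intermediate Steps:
q(K, T) = -5 (q(K, T) = -2 - 3 = -5)
V(Z) = 33/49 (V(Z) = -33*(-1/49) = 33/49)
D(o) = 5*√o (D(o) = (-1*(-5))*√o = 5*√o)
V(F(-4, 7)) - D(-30) = 33/49 - 5*√(-30) = 33/49 - 5*I*√30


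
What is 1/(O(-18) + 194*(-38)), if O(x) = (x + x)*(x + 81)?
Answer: -1/9640 ≈ -0.00010373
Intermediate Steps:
O(x) = 2*x*(81 + x) (O(x) = (2*x)*(81 + x) = 2*x*(81 + x))
1/(O(-18) + 194*(-38)) = 1/(2*(-18)*(81 - 18) + 194*(-38)) = 1/(2*(-18)*63 - 7372) = 1/(-2268 - 7372) = 1/(-9640) = -1/9640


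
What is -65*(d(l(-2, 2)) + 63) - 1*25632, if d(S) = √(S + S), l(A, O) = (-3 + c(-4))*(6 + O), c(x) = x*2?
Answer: -29727 - 260*I*√11 ≈ -29727.0 - 862.32*I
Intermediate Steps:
c(x) = 2*x
l(A, O) = -66 - 11*O (l(A, O) = (-3 + 2*(-4))*(6 + O) = (-3 - 8)*(6 + O) = -11*(6 + O) = -66 - 11*O)
d(S) = √2*√S (d(S) = √(2*S) = √2*√S)
-65*(d(l(-2, 2)) + 63) - 1*25632 = -65*(√2*√(-66 - 11*2) + 63) - 1*25632 = -65*(√2*√(-66 - 22) + 63) - 25632 = -65*(√2*√(-88) + 63) - 25632 = -65*(√2*(2*I*√22) + 63) - 25632 = -65*(4*I*√11 + 63) - 25632 = -65*(63 + 4*I*√11) - 25632 = (-4095 - 260*I*√11) - 25632 = -29727 - 260*I*√11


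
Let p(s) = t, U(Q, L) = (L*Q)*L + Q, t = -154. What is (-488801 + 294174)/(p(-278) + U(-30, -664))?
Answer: 194627/13227064 ≈ 0.014714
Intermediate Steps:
U(Q, L) = Q + Q*L**2 (U(Q, L) = Q*L**2 + Q = Q + Q*L**2)
p(s) = -154
(-488801 + 294174)/(p(-278) + U(-30, -664)) = (-488801 + 294174)/(-154 - 30*(1 + (-664)**2)) = -194627/(-154 - 30*(1 + 440896)) = -194627/(-154 - 30*440897) = -194627/(-154 - 13226910) = -194627/(-13227064) = -194627*(-1/13227064) = 194627/13227064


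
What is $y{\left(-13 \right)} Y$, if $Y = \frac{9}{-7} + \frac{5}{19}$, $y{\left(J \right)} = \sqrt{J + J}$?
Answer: $- \frac{136 i \sqrt{26}}{133} \approx - 5.214 i$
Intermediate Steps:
$y{\left(J \right)} = \sqrt{2} \sqrt{J}$ ($y{\left(J \right)} = \sqrt{2 J} = \sqrt{2} \sqrt{J}$)
$Y = - \frac{136}{133}$ ($Y = 9 \left(- \frac{1}{7}\right) + 5 \cdot \frac{1}{19} = - \frac{9}{7} + \frac{5}{19} = - \frac{136}{133} \approx -1.0226$)
$y{\left(-13 \right)} Y = \sqrt{2} \sqrt{-13} \left(- \frac{136}{133}\right) = \sqrt{2} i \sqrt{13} \left(- \frac{136}{133}\right) = i \sqrt{26} \left(- \frac{136}{133}\right) = - \frac{136 i \sqrt{26}}{133}$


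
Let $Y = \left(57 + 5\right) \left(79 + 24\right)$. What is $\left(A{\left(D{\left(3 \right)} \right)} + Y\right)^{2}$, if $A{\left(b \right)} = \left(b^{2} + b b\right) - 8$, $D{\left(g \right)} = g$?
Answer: $40908816$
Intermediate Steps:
$A{\left(b \right)} = -8 + 2 b^{2}$ ($A{\left(b \right)} = \left(b^{2} + b^{2}\right) - 8 = 2 b^{2} - 8 = -8 + 2 b^{2}$)
$Y = 6386$ ($Y = 62 \cdot 103 = 6386$)
$\left(A{\left(D{\left(3 \right)} \right)} + Y\right)^{2} = \left(\left(-8 + 2 \cdot 3^{2}\right) + 6386\right)^{2} = \left(\left(-8 + 2 \cdot 9\right) + 6386\right)^{2} = \left(\left(-8 + 18\right) + 6386\right)^{2} = \left(10 + 6386\right)^{2} = 6396^{2} = 40908816$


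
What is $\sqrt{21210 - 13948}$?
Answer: $\sqrt{7262} \approx 85.217$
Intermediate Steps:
$\sqrt{21210 - 13948} = \sqrt{7262}$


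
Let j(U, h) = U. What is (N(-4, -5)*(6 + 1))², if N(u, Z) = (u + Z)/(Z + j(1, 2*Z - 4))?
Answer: 3969/16 ≈ 248.06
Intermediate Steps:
N(u, Z) = (Z + u)/(1 + Z) (N(u, Z) = (u + Z)/(Z + 1) = (Z + u)/(1 + Z))
(N(-4, -5)*(6 + 1))² = (((-5 - 4)/(1 - 5))*(6 + 1))² = ((-9/(-4))*7)² = (-¼*(-9)*7)² = ((9/4)*7)² = (63/4)² = 3969/16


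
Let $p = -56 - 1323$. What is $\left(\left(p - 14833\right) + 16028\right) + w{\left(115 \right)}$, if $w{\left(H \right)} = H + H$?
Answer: $46$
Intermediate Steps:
$p = -1379$ ($p = -56 - 1323 = -1379$)
$w{\left(H \right)} = 2 H$
$\left(\left(p - 14833\right) + 16028\right) + w{\left(115 \right)} = \left(\left(-1379 - 14833\right) + 16028\right) + 2 \cdot 115 = \left(-16212 + 16028\right) + 230 = -184 + 230 = 46$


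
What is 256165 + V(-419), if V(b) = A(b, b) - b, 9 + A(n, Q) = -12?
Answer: 256563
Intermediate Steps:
A(n, Q) = -21 (A(n, Q) = -9 - 12 = -21)
V(b) = -21 - b
256165 + V(-419) = 256165 + (-21 - 1*(-419)) = 256165 + (-21 + 419) = 256165 + 398 = 256563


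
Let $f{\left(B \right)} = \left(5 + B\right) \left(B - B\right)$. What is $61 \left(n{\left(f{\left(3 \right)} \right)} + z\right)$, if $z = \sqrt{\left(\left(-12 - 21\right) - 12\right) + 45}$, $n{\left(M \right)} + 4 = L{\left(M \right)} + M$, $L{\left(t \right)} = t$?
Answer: $-244$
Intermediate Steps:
$f{\left(B \right)} = 0$ ($f{\left(B \right)} = \left(5 + B\right) 0 = 0$)
$n{\left(M \right)} = -4 + 2 M$ ($n{\left(M \right)} = -4 + \left(M + M\right) = -4 + 2 M$)
$z = 0$ ($z = \sqrt{\left(-33 - 12\right) + 45} = \sqrt{-45 + 45} = \sqrt{0} = 0$)
$61 \left(n{\left(f{\left(3 \right)} \right)} + z\right) = 61 \left(\left(-4 + 2 \cdot 0\right) + 0\right) = 61 \left(\left(-4 + 0\right) + 0\right) = 61 \left(-4 + 0\right) = 61 \left(-4\right) = -244$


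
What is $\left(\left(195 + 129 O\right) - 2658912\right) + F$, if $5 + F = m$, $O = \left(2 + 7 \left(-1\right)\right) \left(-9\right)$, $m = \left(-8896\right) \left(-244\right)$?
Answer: $-482293$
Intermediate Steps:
$m = 2170624$
$O = 45$ ($O = \left(2 - 7\right) \left(-9\right) = \left(-5\right) \left(-9\right) = 45$)
$F = 2170619$ ($F = -5 + 2170624 = 2170619$)
$\left(\left(195 + 129 O\right) - 2658912\right) + F = \left(\left(195 + 129 \cdot 45\right) - 2658912\right) + 2170619 = \left(\left(195 + 5805\right) - 2658912\right) + 2170619 = \left(6000 - 2658912\right) + 2170619 = -2652912 + 2170619 = -482293$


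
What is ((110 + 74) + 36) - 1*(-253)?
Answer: 473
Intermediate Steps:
((110 + 74) + 36) - 1*(-253) = (184 + 36) + 253 = 220 + 253 = 473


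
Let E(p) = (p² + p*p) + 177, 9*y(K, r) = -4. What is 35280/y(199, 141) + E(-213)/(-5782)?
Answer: -459066075/5782 ≈ -79396.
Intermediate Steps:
y(K, r) = -4/9 (y(K, r) = (⅑)*(-4) = -4/9)
E(p) = 177 + 2*p² (E(p) = (p² + p²) + 177 = 2*p² + 177 = 177 + 2*p²)
35280/y(199, 141) + E(-213)/(-5782) = 35280/(-4/9) + (177 + 2*(-213)²)/(-5782) = 35280*(-9/4) + (177 + 2*45369)*(-1/5782) = -79380 + (177 + 90738)*(-1/5782) = -79380 + 90915*(-1/5782) = -79380 - 90915/5782 = -459066075/5782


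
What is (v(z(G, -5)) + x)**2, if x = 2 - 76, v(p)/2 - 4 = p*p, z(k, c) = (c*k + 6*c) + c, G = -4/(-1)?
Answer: 35808256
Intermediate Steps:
G = 4 (G = -4*(-1) = 4)
z(k, c) = 7*c + c*k (z(k, c) = (6*c + c*k) + c = 7*c + c*k)
v(p) = 8 + 2*p**2 (v(p) = 8 + 2*(p*p) = 8 + 2*p**2)
x = -74
(v(z(G, -5)) + x)**2 = ((8 + 2*(-5*(7 + 4))**2) - 74)**2 = ((8 + 2*(-5*11)**2) - 74)**2 = ((8 + 2*(-55)**2) - 74)**2 = ((8 + 2*3025) - 74)**2 = ((8 + 6050) - 74)**2 = (6058 - 74)**2 = 5984**2 = 35808256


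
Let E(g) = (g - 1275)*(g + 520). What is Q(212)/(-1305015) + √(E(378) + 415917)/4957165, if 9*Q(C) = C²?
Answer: -44944/11745135 + I*√389589/4957165 ≈ -0.0038266 + 0.00012591*I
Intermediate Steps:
Q(C) = C²/9
E(g) = (-1275 + g)*(520 + g)
Q(212)/(-1305015) + √(E(378) + 415917)/4957165 = ((⅑)*212²)/(-1305015) + √((-663000 + 378² - 755*378) + 415917)/4957165 = ((⅑)*44944)*(-1/1305015) + √((-663000 + 142884 - 285390) + 415917)*(1/4957165) = (44944/9)*(-1/1305015) + √(-805506 + 415917)*(1/4957165) = -44944/11745135 + √(-389589)*(1/4957165) = -44944/11745135 + (I*√389589)*(1/4957165) = -44944/11745135 + I*√389589/4957165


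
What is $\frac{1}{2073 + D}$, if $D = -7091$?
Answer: $- \frac{1}{5018} \approx -0.00019928$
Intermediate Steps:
$\frac{1}{2073 + D} = \frac{1}{2073 - 7091} = \frac{1}{-5018} = - \frac{1}{5018}$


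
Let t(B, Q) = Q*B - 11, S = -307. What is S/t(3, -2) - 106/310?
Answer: 46684/2635 ≈ 17.717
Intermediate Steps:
t(B, Q) = -11 + B*Q (t(B, Q) = B*Q - 11 = -11 + B*Q)
S/t(3, -2) - 106/310 = -307/(-11 + 3*(-2)) - 106/310 = -307/(-11 - 6) - 106*1/310 = -307/(-17) - 53/155 = -307*(-1/17) - 53/155 = 307/17 - 53/155 = 46684/2635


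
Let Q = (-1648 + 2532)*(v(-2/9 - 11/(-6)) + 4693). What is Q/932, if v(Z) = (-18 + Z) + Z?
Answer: 9304984/2097 ≈ 4437.3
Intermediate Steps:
v(Z) = -18 + 2*Z
Q = 37219936/9 (Q = (-1648 + 2532)*((-18 + 2*(-2/9 - 11/(-6))) + 4693) = 884*((-18 + 2*(-2*⅑ - 11*(-⅙))) + 4693) = 884*((-18 + 2*(-2/9 + 11/6)) + 4693) = 884*((-18 + 2*(29/18)) + 4693) = 884*((-18 + 29/9) + 4693) = 884*(-133/9 + 4693) = 884*(42104/9) = 37219936/9 ≈ 4.1355e+6)
Q/932 = (37219936/9)/932 = (37219936/9)*(1/932) = 9304984/2097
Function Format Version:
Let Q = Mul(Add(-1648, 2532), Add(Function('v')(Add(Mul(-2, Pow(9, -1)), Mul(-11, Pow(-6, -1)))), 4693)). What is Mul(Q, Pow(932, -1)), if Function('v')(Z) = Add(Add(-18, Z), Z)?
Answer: Rational(9304984, 2097) ≈ 4437.3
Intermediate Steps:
Function('v')(Z) = Add(-18, Mul(2, Z))
Q = Rational(37219936, 9) (Q = Mul(Add(-1648, 2532), Add(Add(-18, Mul(2, Add(Mul(-2, Pow(9, -1)), Mul(-11, Pow(-6, -1))))), 4693)) = Mul(884, Add(Add(-18, Mul(2, Add(Mul(-2, Rational(1, 9)), Mul(-11, Rational(-1, 6))))), 4693)) = Mul(884, Add(Add(-18, Mul(2, Add(Rational(-2, 9), Rational(11, 6)))), 4693)) = Mul(884, Add(Add(-18, Mul(2, Rational(29, 18))), 4693)) = Mul(884, Add(Add(-18, Rational(29, 9)), 4693)) = Mul(884, Add(Rational(-133, 9), 4693)) = Mul(884, Rational(42104, 9)) = Rational(37219936, 9) ≈ 4.1355e+6)
Mul(Q, Pow(932, -1)) = Mul(Rational(37219936, 9), Pow(932, -1)) = Mul(Rational(37219936, 9), Rational(1, 932)) = Rational(9304984, 2097)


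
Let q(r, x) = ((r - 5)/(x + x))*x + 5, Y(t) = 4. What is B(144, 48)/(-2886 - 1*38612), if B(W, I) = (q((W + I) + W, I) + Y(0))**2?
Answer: -121801/165992 ≈ -0.73378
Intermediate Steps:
q(r, x) = 5/2 + r/2 (q(r, x) = ((-5 + r)/((2*x)))*x + 5 = ((-5 + r)*(1/(2*x)))*x + 5 = ((-5 + r)/(2*x))*x + 5 = (-5/2 + r/2) + 5 = 5/2 + r/2)
B(W, I) = (13/2 + W + I/2)**2 (B(W, I) = ((5/2 + ((W + I) + W)/2) + 4)**2 = ((5/2 + ((I + W) + W)/2) + 4)**2 = ((5/2 + (I + 2*W)/2) + 4)**2 = ((5/2 + (W + I/2)) + 4)**2 = ((5/2 + W + I/2) + 4)**2 = (13/2 + W + I/2)**2)
B(144, 48)/(-2886 - 1*38612) = ((13 + 48 + 2*144)**2/4)/(-2886 - 1*38612) = ((13 + 48 + 288)**2/4)/(-2886 - 38612) = ((1/4)*349**2)/(-41498) = ((1/4)*121801)*(-1/41498) = (121801/4)*(-1/41498) = -121801/165992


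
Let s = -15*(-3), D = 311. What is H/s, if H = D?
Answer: 311/45 ≈ 6.9111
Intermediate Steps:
s = 45
H = 311
H/s = 311/45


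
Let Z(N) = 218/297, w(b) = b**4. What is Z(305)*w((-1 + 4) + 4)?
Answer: 523418/297 ≈ 1762.3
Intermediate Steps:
Z(N) = 218/297 (Z(N) = 218*(1/297) = 218/297)
Z(305)*w((-1 + 4) + 4) = 218*((-1 + 4) + 4)**4/297 = 218*(3 + 4)**4/297 = (218/297)*7**4 = (218/297)*2401 = 523418/297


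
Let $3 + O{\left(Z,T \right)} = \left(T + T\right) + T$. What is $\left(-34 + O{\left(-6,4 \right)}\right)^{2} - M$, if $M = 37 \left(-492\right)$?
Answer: $18829$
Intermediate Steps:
$O{\left(Z,T \right)} = -3 + 3 T$ ($O{\left(Z,T \right)} = -3 + \left(\left(T + T\right) + T\right) = -3 + \left(2 T + T\right) = -3 + 3 T$)
$M = -18204$
$\left(-34 + O{\left(-6,4 \right)}\right)^{2} - M = \left(-34 + \left(-3 + 3 \cdot 4\right)\right)^{2} - -18204 = \left(-34 + \left(-3 + 12\right)\right)^{2} + 18204 = \left(-34 + 9\right)^{2} + 18204 = \left(-25\right)^{2} + 18204 = 625 + 18204 = 18829$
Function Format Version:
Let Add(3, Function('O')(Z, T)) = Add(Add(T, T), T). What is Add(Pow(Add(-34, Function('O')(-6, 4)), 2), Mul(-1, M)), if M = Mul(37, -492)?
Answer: 18829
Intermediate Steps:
Function('O')(Z, T) = Add(-3, Mul(3, T)) (Function('O')(Z, T) = Add(-3, Add(Add(T, T), T)) = Add(-3, Add(Mul(2, T), T)) = Add(-3, Mul(3, T)))
M = -18204
Add(Pow(Add(-34, Function('O')(-6, 4)), 2), Mul(-1, M)) = Add(Pow(Add(-34, Add(-3, Mul(3, 4))), 2), Mul(-1, -18204)) = Add(Pow(Add(-34, Add(-3, 12)), 2), 18204) = Add(Pow(Add(-34, 9), 2), 18204) = Add(Pow(-25, 2), 18204) = Add(625, 18204) = 18829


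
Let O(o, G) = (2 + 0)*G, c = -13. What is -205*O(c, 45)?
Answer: -18450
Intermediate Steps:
O(o, G) = 2*G
-205*O(c, 45) = -410*45 = -205*90 = -18450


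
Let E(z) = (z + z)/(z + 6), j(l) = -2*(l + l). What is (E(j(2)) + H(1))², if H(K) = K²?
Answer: 81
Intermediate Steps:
j(l) = -4*l
E(z) = 2*z/(6 + z) (E(z) = (2*z)/(6 + z) = 2*z/(6 + z))
(E(j(2)) + H(1))² = (2*(-4*2)/(6 - 4*2) + 1²)² = (2*(-8)/(6 - 8) + 1)² = (2*(-8)/(-2) + 1)² = (2*(-8)*(-½) + 1)² = (8 + 1)² = 9² = 81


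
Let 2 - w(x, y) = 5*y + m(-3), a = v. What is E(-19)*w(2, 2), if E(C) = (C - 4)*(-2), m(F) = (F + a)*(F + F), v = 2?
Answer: -644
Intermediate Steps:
a = 2
m(F) = 2*F*(2 + F) (m(F) = (F + 2)*(F + F) = (2 + F)*(2*F) = 2*F*(2 + F))
E(C) = 8 - 2*C (E(C) = (-4 + C)*(-2) = 8 - 2*C)
w(x, y) = -4 - 5*y (w(x, y) = 2 - (5*y + 2*(-3)*(2 - 3)) = 2 - (5*y + 2*(-3)*(-1)) = 2 - (5*y + 6) = 2 - (6 + 5*y) = 2 + (-6 - 5*y) = -4 - 5*y)
E(-19)*w(2, 2) = (8 - 2*(-19))*(-4 - 5*2) = (8 + 38)*(-4 - 10) = 46*(-14) = -644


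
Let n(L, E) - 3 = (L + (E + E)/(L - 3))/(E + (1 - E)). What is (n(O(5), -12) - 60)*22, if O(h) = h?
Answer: -1408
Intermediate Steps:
n(L, E) = 3 + L + 2*E/(-3 + L) (n(L, E) = 3 + (L + (E + E)/(L - 3))/(E + (1 - E)) = 3 + (L + (2*E)/(-3 + L))/1 = 3 + (L + 2*E/(-3 + L))*1 = 3 + (L + 2*E/(-3 + L)) = 3 + L + 2*E/(-3 + L))
(n(O(5), -12) - 60)*22 = ((-9 + 5² + 2*(-12))/(-3 + 5) - 60)*22 = ((-9 + 25 - 24)/2 - 60)*22 = ((½)*(-8) - 60)*22 = (-4 - 60)*22 = -64*22 = -1408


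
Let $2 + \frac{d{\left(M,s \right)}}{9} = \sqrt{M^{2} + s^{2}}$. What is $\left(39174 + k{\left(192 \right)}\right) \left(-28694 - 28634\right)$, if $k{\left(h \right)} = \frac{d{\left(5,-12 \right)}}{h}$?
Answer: $- \frac{8983186527}{4} \approx -2.2458 \cdot 10^{9}$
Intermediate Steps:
$d{\left(M,s \right)} = -18 + 9 \sqrt{M^{2} + s^{2}}$
$k{\left(h \right)} = \frac{99}{h}$ ($k{\left(h \right)} = \frac{-18 + 9 \sqrt{5^{2} + \left(-12\right)^{2}}}{h} = \frac{-18 + 9 \sqrt{25 + 144}}{h} = \frac{-18 + 9 \sqrt{169}}{h} = \frac{-18 + 9 \cdot 13}{h} = \frac{-18 + 117}{h} = \frac{99}{h}$)
$\left(39174 + k{\left(192 \right)}\right) \left(-28694 - 28634\right) = \left(39174 + \frac{99}{192}\right) \left(-28694 - 28634\right) = \left(39174 + 99 \cdot \frac{1}{192}\right) \left(-28694 - 28634\right) = \left(39174 + \frac{33}{64}\right) \left(-57328\right) = \frac{2507169}{64} \left(-57328\right) = - \frac{8983186527}{4}$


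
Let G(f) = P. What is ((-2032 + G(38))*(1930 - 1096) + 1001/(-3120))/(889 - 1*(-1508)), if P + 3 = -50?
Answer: -417333677/575280 ≈ -725.44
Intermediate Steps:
P = -53 (P = -3 - 50 = -53)
G(f) = -53
((-2032 + G(38))*(1930 - 1096) + 1001/(-3120))/(889 - 1*(-1508)) = ((-2032 - 53)*(1930 - 1096) + 1001/(-3120))/(889 - 1*(-1508)) = (-2085*834 + 1001*(-1/3120))/(889 + 1508) = (-1738890 - 77/240)/2397 = -417333677/240*1/2397 = -417333677/575280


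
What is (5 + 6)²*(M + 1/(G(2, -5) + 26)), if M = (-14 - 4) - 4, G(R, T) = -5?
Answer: -55781/21 ≈ -2656.2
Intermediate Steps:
M = -22 (M = -18 - 4 = -22)
(5 + 6)²*(M + 1/(G(2, -5) + 26)) = (5 + 6)²*(-22 + 1/(-5 + 26)) = 11²*(-22 + 1/21) = 121*(-22 + 1/21) = 121*(-461/21) = -55781/21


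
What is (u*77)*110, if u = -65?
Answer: -550550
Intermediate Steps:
(u*77)*110 = -65*77*110 = -5005*110 = -550550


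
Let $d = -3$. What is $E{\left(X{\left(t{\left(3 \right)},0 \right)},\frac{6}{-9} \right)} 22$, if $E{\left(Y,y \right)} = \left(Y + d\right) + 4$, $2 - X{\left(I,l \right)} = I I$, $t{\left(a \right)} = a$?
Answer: $-132$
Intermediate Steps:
$X{\left(I,l \right)} = 2 - I^{2}$ ($X{\left(I,l \right)} = 2 - I I = 2 - I^{2}$)
$E{\left(Y,y \right)} = 1 + Y$ ($E{\left(Y,y \right)} = \left(Y - 3\right) + 4 = \left(-3 + Y\right) + 4 = 1 + Y$)
$E{\left(X{\left(t{\left(3 \right)},0 \right)},\frac{6}{-9} \right)} 22 = \left(1 + \left(2 - 3^{2}\right)\right) 22 = \left(1 + \left(2 - 9\right)\right) 22 = \left(1 - 7\right) 22 = \left(-6\right) 22 = -132$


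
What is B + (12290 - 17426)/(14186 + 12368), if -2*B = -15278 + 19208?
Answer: -26091873/13277 ≈ -1965.2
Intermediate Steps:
B = -1965 (B = -(-15278 + 19208)/2 = -1/2*3930 = -1965)
B + (12290 - 17426)/(14186 + 12368) = -1965 + (12290 - 17426)/(14186 + 12368) = -1965 - 5136/26554 = -1965 - 5136*1/26554 = -1965 - 2568/13277 = -26091873/13277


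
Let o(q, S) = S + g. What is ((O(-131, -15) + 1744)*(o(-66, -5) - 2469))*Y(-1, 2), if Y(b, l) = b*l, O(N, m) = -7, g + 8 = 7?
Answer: 8598150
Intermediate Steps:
g = -1 (g = -8 + 7 = -1)
o(q, S) = -1 + S (o(q, S) = S - 1 = -1 + S)
((O(-131, -15) + 1744)*(o(-66, -5) - 2469))*Y(-1, 2) = ((-7 + 1744)*((-1 - 5) - 2469))*(-1*2) = (1737*(-6 - 2469))*(-2) = (1737*(-2475))*(-2) = -4299075*(-2) = 8598150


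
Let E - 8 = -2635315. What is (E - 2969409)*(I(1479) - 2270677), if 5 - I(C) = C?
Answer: 12734761064116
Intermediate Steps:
E = -2635307 (E = 8 - 2635315 = -2635307)
I(C) = 5 - C
(E - 2969409)*(I(1479) - 2270677) = (-2635307 - 2969409)*((5 - 1*1479) - 2270677) = -5604716*((5 - 1479) - 2270677) = -5604716*(-1474 - 2270677) = -5604716*(-2272151) = 12734761064116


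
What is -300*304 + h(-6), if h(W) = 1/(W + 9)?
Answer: -273599/3 ≈ -91200.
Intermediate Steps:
h(W) = 1/(9 + W)
-300*304 + h(-6) = -300*304 + 1/(9 - 6) = -91200 + 1/3 = -91200 + ⅓ = -273599/3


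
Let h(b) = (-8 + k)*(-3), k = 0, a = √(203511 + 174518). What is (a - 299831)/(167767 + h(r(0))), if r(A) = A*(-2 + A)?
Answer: -299831/167791 + √378029/167791 ≈ -1.7833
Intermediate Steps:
a = √378029 ≈ 614.84
h(b) = 24 (h(b) = (-8 + 0)*(-3) = -8*(-3) = 24)
(a - 299831)/(167767 + h(r(0))) = (√378029 - 299831)/(167767 + 24) = (-299831 + √378029)/167791 = (-299831 + √378029)*(1/167791) = -299831/167791 + √378029/167791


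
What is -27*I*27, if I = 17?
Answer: -12393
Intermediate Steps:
-27*I*27 = -27*17*27 = -459*27 = -12393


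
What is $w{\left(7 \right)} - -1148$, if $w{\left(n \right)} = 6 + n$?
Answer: $1161$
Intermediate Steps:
$w{\left(7 \right)} - -1148 = \left(6 + 7\right) - -1148 = 13 + 1148 = 1161$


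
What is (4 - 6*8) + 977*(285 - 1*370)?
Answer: -83089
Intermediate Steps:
(4 - 6*8) + 977*(285 - 1*370) = (4 - 48) + 977*(285 - 370) = -44 + 977*(-85) = -44 - 83045 = -83089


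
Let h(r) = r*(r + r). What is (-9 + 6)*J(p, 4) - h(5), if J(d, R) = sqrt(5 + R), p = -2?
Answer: -59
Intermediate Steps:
h(r) = 2*r**2 (h(r) = r*(2*r) = 2*r**2)
(-9 + 6)*J(p, 4) - h(5) = (-9 + 6)*sqrt(5 + 4) - 2*5**2 = -3*sqrt(9) - 2*25 = -3*3 - 1*50 = -9 - 50 = -59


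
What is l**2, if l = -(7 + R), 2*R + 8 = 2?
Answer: 16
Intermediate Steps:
R = -3 (R = -4 + (1/2)*2 = -4 + 1 = -3)
l = -4 (l = -(7 - 3) = -1*4 = -4)
l**2 = (-4)**2 = 16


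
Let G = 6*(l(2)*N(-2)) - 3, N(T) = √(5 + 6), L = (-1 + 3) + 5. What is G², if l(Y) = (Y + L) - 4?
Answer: 9909 - 180*√11 ≈ 9312.0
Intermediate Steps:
L = 7 (L = 2 + 5 = 7)
N(T) = √11
l(Y) = 3 + Y (l(Y) = (Y + 7) - 4 = (7 + Y) - 4 = 3 + Y)
G = -3 + 30*√11 (G = 6*((3 + 2)*√11) - 3 = 6*(5*√11) - 3 = 30*√11 - 3 = -3 + 30*√11 ≈ 96.499)
G² = (-3 + 30*√11)²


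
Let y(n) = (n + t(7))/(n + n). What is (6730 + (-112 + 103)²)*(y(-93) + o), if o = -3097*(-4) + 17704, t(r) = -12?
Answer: 12707548329/62 ≈ 2.0496e+8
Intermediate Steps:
y(n) = (-12 + n)/(2*n) (y(n) = (n - 12)/(n + n) = (-12 + n)/((2*n)) = (-12 + n)*(1/(2*n)) = (-12 + n)/(2*n))
o = 30092 (o = 12388 + 17704 = 30092)
(6730 + (-112 + 103)²)*(y(-93) + o) = (6730 + (-112 + 103)²)*((½)*(-12 - 93)/(-93) + 30092) = (6730 + (-9)²)*((½)*(-1/93)*(-105) + 30092) = (6730 + 81)*(35/62 + 30092) = 6811*(1865739/62) = 12707548329/62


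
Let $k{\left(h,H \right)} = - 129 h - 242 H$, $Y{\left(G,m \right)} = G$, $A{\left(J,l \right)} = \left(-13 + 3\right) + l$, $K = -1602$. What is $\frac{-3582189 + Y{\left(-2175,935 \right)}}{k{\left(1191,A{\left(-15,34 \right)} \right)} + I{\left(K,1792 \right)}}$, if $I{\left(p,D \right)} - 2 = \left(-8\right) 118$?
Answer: $\frac{16828}{753} \approx 22.348$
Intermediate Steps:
$A{\left(J,l \right)} = -10 + l$
$k{\left(h,H \right)} = - 242 H - 129 h$
$I{\left(p,D \right)} = -942$ ($I{\left(p,D \right)} = 2 - 944 = -942$)
$\frac{-3582189 + Y{\left(-2175,935 \right)}}{k{\left(1191,A{\left(-15,34 \right)} \right)} + I{\left(K,1792 \right)}} = \frac{-3582189 - 2175}{\left(- 242 \left(-10 + 34\right) - 153639\right) - 942} = - \frac{3584364}{\left(\left(-242\right) 24 - 153639\right) - 942} = - \frac{3584364}{\left(-5808 - 153639\right) - 942} = - \frac{3584364}{-159447 - 942} = - \frac{3584364}{-160389} = \left(-3584364\right) \left(- \frac{1}{160389}\right) = \frac{16828}{753}$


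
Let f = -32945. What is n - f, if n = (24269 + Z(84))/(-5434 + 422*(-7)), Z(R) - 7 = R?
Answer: 23026525/699 ≈ 32942.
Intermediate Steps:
Z(R) = 7 + R
n = -2030/699 (n = (24269 + (7 + 84))/(-5434 + 422*(-7)) = (24269 + 91)/(-5434 - 2954) = 24360/(-8388) = 24360*(-1/8388) = -2030/699 ≈ -2.9041)
n - f = -2030/699 - 1*(-32945) = -2030/699 + 32945 = 23026525/699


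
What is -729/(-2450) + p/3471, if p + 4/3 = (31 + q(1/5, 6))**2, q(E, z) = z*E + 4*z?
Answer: 30795811/25511850 ≈ 1.2071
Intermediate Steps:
q(E, z) = 4*z + E*z (q(E, z) = E*z + 4*z = 4*z + E*z)
p = 236783/75 (p = -4/3 + (31 + 6*(4 + 1/5))**2 = -4/3 + (31 + 6*(21/5))**2 = -4/3 + (31 + 126/5)**2 = -4/3 + (281/5)**2 = -4/3 + 78961/25 = 236783/75 ≈ 3157.1)
-729/(-2450) + p/3471 = -729/(-2450) + (236783/75)/3471 = -729*(-1/2450) + (236783/75)*(1/3471) = 729/2450 + 236783/260325 = 30795811/25511850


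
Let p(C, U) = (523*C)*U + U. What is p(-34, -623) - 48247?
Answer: 11029316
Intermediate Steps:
p(C, U) = U + 523*C*U (p(C, U) = 523*C*U + U = U + 523*C*U)
p(-34, -623) - 48247 = -623*(1 + 523*(-34)) - 48247 = -623*(1 - 17782) - 48247 = -623*(-17781) - 48247 = 11077563 - 48247 = 11029316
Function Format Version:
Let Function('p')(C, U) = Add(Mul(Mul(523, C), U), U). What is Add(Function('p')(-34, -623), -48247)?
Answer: 11029316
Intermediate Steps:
Function('p')(C, U) = Add(U, Mul(523, C, U)) (Function('p')(C, U) = Add(Mul(523, C, U), U) = Add(U, Mul(523, C, U)))
Add(Function('p')(-34, -623), -48247) = Add(Mul(-623, Add(1, Mul(523, -34))), -48247) = Add(Mul(-623, Add(1, -17782)), -48247) = Add(Mul(-623, -17781), -48247) = Add(11077563, -48247) = 11029316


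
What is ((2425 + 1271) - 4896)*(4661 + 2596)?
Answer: -8708400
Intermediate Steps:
((2425 + 1271) - 4896)*(4661 + 2596) = (3696 - 4896)*7257 = -1200*7257 = -8708400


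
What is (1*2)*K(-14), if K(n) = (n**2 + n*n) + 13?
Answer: 810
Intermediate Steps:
K(n) = 13 + 2*n**2 (K(n) = (n**2 + n**2) + 13 = 2*n**2 + 13 = 13 + 2*n**2)
(1*2)*K(-14) = (1*2)*(13 + 2*(-14)**2) = 2*(13 + 2*196) = 2*(13 + 392) = 2*405 = 810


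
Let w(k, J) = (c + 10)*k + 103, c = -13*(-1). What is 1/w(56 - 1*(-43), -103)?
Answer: 1/2380 ≈ 0.00042017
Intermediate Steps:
c = 13
w(k, J) = 103 + 23*k (w(k, J) = (13 + 10)*k + 103 = 23*k + 103 = 103 + 23*k)
1/w(56 - 1*(-43), -103) = 1/(103 + 23*(56 - 1*(-43))) = 1/(103 + 23*(56 + 43)) = 1/(103 + 23*99) = 1/(103 + 2277) = 1/2380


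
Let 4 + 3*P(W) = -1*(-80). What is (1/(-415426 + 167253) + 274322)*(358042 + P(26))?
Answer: 73130934940538410/744519 ≈ 9.8226e+10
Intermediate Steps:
P(W) = 76/3 (P(W) = -4/3 + (-1*(-80))/3 = -4/3 + (⅓)*80 = -4/3 + 80/3 = 76/3)
(1/(-415426 + 167253) + 274322)*(358042 + P(26)) = (1/(-415426 + 167253) + 274322)*(358042 + 76/3) = (1/(-248173) + 274322)*(1074202/3) = (-1/248173 + 274322)*(1074202/3) = (68079313705/248173)*(1074202/3) = 73130934940538410/744519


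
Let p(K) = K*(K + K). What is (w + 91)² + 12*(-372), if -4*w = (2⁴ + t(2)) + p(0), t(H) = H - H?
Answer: 3105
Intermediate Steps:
t(H) = 0
p(K) = 2*K² (p(K) = K*(2*K) = 2*K²)
w = -4 (w = -((2⁴ + 0) + 2*0²)/4 = -((16 + 0) + 2*0)/4 = -(16 + 0)/4 = -¼*16 = -4)
(w + 91)² + 12*(-372) = (-4 + 91)² + 12*(-372) = 87² - 4464 = 7569 - 4464 = 3105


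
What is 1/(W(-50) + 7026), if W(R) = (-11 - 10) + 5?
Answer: 1/7010 ≈ 0.00014265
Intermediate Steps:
W(R) = -16 (W(R) = -21 + 5 = -16)
1/(W(-50) + 7026) = 1/(-16 + 7026) = 1/7010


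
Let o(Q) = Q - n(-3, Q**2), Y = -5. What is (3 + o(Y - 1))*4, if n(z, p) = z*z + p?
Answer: -192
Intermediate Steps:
n(z, p) = p + z**2 (n(z, p) = z**2 + p = p + z**2)
o(Q) = -9 + Q - Q**2 (o(Q) = Q - (Q**2 + (-3)**2) = Q - (Q**2 + 9) = Q - (9 + Q**2) = Q + (-9 - Q**2) = -9 + Q - Q**2)
(3 + o(Y - 1))*4 = (3 + (-9 + (-5 - 1) - (-5 - 1)**2))*4 = (3 + (-9 - 6 - 1*(-6)**2))*4 = (3 + (-9 - 6 - 1*36))*4 = (3 + (-9 - 6 - 36))*4 = (3 - 51)*4 = -48*4 = -192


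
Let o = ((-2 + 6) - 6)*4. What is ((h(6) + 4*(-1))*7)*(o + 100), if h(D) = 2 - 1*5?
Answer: -4508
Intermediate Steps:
h(D) = -3 (h(D) = 2 - 5 = -3)
o = -8 (o = (4 - 6)*4 = -2*4 = -8)
((h(6) + 4*(-1))*7)*(o + 100) = ((-3 + 4*(-1))*7)*(-8 + 100) = ((-3 - 4)*7)*92 = -7*7*92 = -49*92 = -4508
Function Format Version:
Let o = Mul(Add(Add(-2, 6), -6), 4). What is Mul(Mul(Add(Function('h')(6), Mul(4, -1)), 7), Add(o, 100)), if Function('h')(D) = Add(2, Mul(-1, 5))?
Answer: -4508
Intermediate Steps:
Function('h')(D) = -3 (Function('h')(D) = Add(2, -5) = -3)
o = -8 (o = Mul(Add(4, -6), 4) = Mul(-2, 4) = -8)
Mul(Mul(Add(Function('h')(6), Mul(4, -1)), 7), Add(o, 100)) = Mul(Mul(Add(-3, Mul(4, -1)), 7), Add(-8, 100)) = Mul(Mul(Add(-3, -4), 7), 92) = Mul(Mul(-7, 7), 92) = Mul(-49, 92) = -4508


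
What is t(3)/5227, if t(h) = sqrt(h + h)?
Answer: sqrt(6)/5227 ≈ 0.00046862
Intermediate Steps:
t(h) = sqrt(2)*sqrt(h) (t(h) = sqrt(2*h) = sqrt(2)*sqrt(h))
t(3)/5227 = (sqrt(2)*sqrt(3))/5227 = sqrt(6)*(1/5227) = sqrt(6)/5227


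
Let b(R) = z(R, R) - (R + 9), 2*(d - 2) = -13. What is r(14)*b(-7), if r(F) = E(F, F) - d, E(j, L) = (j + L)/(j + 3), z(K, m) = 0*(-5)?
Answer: -209/17 ≈ -12.294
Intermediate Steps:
z(K, m) = 0
E(j, L) = (L + j)/(3 + j)
d = -9/2 (d = 2 + (½)*(-13) = 2 - 13/2 = -9/2 ≈ -4.5000)
r(F) = 9/2 + 2*F/(3 + F) (r(F) = (F + F)/(3 + F) - 1*(-9/2) = (2*F)/(3 + F) + 9/2 = 2*F/(3 + F) + 9/2 = 9/2 + 2*F/(3 + F))
b(R) = -9 - R (b(R) = 0 - (R + 9) = 0 - (9 + R) = 0 + (-9 - R) = -9 - R)
r(14)*b(-7) = ((27 + 13*14)/(2*(3 + 14)))*(-9 - 1*(-7)) = ((½)*(27 + 182)/17)*(-9 + 7) = ((½)*(1/17)*209)*(-2) = (209/34)*(-2) = -209/17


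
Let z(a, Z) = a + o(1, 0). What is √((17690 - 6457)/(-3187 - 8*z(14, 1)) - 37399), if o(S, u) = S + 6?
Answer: I*√421001765690/3355 ≈ 193.4*I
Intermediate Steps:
o(S, u) = 6 + S
z(a, Z) = 7 + a (z(a, Z) = a + (6 + 1) = a + 7 = 7 + a)
√((17690 - 6457)/(-3187 - 8*z(14, 1)) - 37399) = √((17690 - 6457)/(-3187 - 8*(7 + 14)) - 37399) = √(11233/(-3187 - 8*21) - 37399) = √(11233/(-3187 - 168) - 37399) = √(11233/(-3355) - 37399) = √(11233*(-1/3355) - 37399) = √(-11233/3355 - 37399) = √(-125484878/3355) = I*√421001765690/3355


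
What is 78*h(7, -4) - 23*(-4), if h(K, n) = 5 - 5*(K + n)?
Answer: -688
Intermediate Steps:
h(K, n) = 5 - 5*K - 5*n (h(K, n) = 5 + (-5*K - 5*n) = 5 - 5*K - 5*n)
78*h(7, -4) - 23*(-4) = 78*(5 - 5*7 - 5*(-4)) - 23*(-4) = 78*(5 - 35 + 20) + 92 = 78*(-10) + 92 = -780 + 92 = -688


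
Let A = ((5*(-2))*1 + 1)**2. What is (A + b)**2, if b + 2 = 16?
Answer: 9025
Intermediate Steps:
b = 14 (b = -2 + 16 = 14)
A = 81 (A = (-10*1 + 1)**2 = (-10 + 1)**2 = (-9)**2 = 81)
(A + b)**2 = (81 + 14)**2 = 95**2 = 9025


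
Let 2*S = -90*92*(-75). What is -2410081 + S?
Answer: -2099581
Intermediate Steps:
S = 310500 (S = (-90*92*(-75))/2 = (-8280*(-75))/2 = (1/2)*621000 = 310500)
-2410081 + S = -2410081 + 310500 = -2099581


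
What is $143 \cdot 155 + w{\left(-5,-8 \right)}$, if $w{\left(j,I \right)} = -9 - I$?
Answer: $22164$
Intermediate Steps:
$143 \cdot 155 + w{\left(-5,-8 \right)} = 143 \cdot 155 - 1 = 22165 + \left(-9 + 8\right) = 22165 - 1 = 22164$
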